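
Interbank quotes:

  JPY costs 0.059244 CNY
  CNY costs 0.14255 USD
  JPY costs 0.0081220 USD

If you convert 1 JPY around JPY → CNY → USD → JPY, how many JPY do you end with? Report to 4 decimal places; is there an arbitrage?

1.0398 (arbitrage exists)

Around JPY → CNY → USD → JPY: 1 × 0.059244 × 0.14255 ÷ 0.0081220 = 1.039797
Product > 1; profitable direction is JPY → CNY → USD → JPY.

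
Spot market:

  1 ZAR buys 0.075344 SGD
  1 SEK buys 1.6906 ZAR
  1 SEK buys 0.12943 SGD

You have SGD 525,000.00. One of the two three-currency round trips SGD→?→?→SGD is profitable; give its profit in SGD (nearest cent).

Profit: SGD 8,463.51

Profitable loop is SGD → ZAR → SEK → SGD:
SGD 525,000.00 ÷ 0.075344 = ZAR 6,968,039.92
ZAR 6,968,039.92 ÷ 1.6906 = SEK 4,121,637.24
SEK 4,121,637.24 × 0.12943 = SGD 533,463.51
Profit = SGD 533,463.51 − SGD 525,000.00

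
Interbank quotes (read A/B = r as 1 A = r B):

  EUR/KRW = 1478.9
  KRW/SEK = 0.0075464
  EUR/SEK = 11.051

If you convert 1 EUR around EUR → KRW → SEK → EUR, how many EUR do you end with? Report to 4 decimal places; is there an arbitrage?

1.0099 (arbitrage exists)

Around EUR → KRW → SEK → EUR: 1 × 1478.9 × 0.0075464 ÷ 11.051 = 1.009897
Product > 1; profitable direction is EUR → KRW → SEK → EUR.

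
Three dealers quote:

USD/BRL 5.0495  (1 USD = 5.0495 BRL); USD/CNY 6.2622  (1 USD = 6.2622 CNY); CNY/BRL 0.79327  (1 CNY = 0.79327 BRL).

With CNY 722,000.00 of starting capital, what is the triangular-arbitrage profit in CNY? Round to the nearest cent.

Profitable loop is CNY → USD → BRL → CNY:
CNY 722,000.00 ÷ 6.2622 = USD 115,294.94
USD 115,294.94 × 5.0495 = BRL 582,181.82
BRL 582,181.82 ÷ 0.79327 = CNY 733,901.22
Profit = CNY 733,901.22 − CNY 722,000.00

Profit: CNY 11,901.22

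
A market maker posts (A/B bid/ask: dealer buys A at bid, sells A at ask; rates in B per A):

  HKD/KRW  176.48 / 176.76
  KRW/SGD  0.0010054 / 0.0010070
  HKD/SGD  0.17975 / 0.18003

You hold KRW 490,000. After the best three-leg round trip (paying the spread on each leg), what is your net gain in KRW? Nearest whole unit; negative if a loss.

Best loop KRW → HKD → SGD → KRW:
KRW 490,000 ÷ 176.76 (buy HKD at ask) = HKD 2,772.12
HKD 2,772.12 × 0.17975 (sell HKD at bid) = SGD 498.29
SGD 498.29 ÷ 0.0010070 (buy KRW at ask) = KRW 494,825

Net profit: KRW 4,825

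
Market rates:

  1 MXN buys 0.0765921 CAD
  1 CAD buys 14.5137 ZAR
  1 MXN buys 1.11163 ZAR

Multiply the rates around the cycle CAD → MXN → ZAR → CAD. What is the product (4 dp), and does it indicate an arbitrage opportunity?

1.0000 (no arbitrage)

Around CAD → MXN → ZAR → CAD: 1 ÷ 0.0765921 × 1.11163 ÷ 14.5137 = 0.999996
Product ≈ 1 (deviation 0.000%, within rounding noise).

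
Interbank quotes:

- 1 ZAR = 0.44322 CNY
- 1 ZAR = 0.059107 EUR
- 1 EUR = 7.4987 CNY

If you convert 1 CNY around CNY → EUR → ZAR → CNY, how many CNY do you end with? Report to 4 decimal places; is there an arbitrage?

Around CNY → EUR → ZAR → CNY: 1 ÷ 7.4987 ÷ 0.059107 × 0.44322 = 0.999987
Product ≈ 1 (deviation 0.001%, within rounding noise).

1.0000 (no arbitrage)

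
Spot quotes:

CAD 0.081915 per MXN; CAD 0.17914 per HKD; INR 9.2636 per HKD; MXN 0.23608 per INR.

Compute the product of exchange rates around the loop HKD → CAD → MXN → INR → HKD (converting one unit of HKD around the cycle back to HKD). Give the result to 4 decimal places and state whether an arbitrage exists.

Around HKD → CAD → MXN → INR → HKD: 1 × 0.17914 ÷ 0.081915 ÷ 0.23608 ÷ 9.2636 = 0.999977
Product ≈ 1 (deviation 0.002%, within rounding noise).

1.0000 (no arbitrage)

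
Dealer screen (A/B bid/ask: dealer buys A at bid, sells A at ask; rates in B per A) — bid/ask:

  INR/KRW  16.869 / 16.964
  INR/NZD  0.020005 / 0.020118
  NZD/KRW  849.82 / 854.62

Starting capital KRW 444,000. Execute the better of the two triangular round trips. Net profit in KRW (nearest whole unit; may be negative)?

Best loop KRW → INR → NZD → KRW:
KRW 444,000 ÷ 16.964 (buy INR at ask) = INR 26,173.07
INR 26,173.07 × 0.020005 (sell INR at bid) = NZD 523.59
NZD 523.59 × 849.82 (sell NZD at bid) = KRW 444,959

Net profit: KRW 959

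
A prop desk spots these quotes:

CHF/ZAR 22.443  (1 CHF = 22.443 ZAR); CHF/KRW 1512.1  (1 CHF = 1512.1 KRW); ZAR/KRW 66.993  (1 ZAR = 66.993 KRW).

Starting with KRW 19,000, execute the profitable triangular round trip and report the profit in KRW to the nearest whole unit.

Profit: KRW 108

Profitable loop is KRW → ZAR → CHF → KRW:
KRW 19,000 ÷ 66.993 = ZAR 283.61
ZAR 283.61 ÷ 22.443 = CHF 12.64
CHF 12.64 × 1512.1 = KRW 19,108
Profit = KRW 19,108 − KRW 19,000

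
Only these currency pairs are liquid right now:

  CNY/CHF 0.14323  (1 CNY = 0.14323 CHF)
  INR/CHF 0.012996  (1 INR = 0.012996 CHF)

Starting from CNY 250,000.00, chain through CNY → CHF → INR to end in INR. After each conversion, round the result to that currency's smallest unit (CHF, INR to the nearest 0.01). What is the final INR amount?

INR 2,755,270.85

CNY 250,000.00 × 0.14323 = CHF 35,807.50
CHF 35,807.50 ÷ 0.012996 = INR 2,755,270.85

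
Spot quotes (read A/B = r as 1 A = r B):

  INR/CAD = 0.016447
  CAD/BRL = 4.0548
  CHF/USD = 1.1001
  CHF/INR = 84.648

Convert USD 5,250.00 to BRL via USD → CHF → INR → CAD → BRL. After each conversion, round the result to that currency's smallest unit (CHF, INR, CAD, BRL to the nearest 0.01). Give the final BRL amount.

USD 5,250.00 ÷ 1.1001 = CHF 4,772.29
CHF 4,772.29 × 84.648 = INR 403,964.80
INR 403,964.80 × 0.016447 = CAD 6,644.01
CAD 6,644.01 × 4.0548 = BRL 26,940.13

BRL 26,940.13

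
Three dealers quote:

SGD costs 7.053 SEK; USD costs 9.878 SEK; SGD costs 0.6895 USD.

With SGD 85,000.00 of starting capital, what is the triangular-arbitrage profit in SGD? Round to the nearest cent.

Profitable loop is SGD → SEK → USD → SGD:
SGD 85,000.00 × 7.053 = SEK 599,505.00
SEK 599,505.00 ÷ 9.878 = USD 60,690.93
USD 60,690.93 ÷ 0.6895 = SGD 88,021.65
Profit = SGD 88,021.65 − SGD 85,000.00

Profit: SGD 3,021.65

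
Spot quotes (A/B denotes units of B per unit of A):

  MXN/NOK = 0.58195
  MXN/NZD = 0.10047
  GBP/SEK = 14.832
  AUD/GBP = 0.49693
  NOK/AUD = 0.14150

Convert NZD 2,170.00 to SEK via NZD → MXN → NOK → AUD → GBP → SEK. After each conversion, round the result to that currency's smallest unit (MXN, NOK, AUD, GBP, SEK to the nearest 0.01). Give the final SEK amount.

NZD 2,170.00 ÷ 0.10047 = MXN 21,598.49
MXN 21,598.49 × 0.58195 = NOK 12,569.24
NOK 12,569.24 × 0.14150 = AUD 1,778.55
AUD 1,778.55 × 0.49693 = GBP 883.81
GBP 883.81 × 14.832 = SEK 13,108.67

SEK 13,108.67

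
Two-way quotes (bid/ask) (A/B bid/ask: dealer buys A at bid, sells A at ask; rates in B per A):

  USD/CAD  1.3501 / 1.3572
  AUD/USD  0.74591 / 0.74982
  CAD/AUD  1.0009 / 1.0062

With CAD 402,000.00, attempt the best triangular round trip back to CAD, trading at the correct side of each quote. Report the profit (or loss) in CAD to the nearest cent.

Net profit: CAD 3,199.69

Best loop CAD → AUD → USD → CAD:
CAD 402,000.00 × 1.0009 (sell CAD at bid) = AUD 402,361.80
AUD 402,361.80 × 0.74591 (sell AUD at bid) = USD 300,125.69
USD 300,125.69 × 1.3501 (sell USD at bid) = CAD 405,199.69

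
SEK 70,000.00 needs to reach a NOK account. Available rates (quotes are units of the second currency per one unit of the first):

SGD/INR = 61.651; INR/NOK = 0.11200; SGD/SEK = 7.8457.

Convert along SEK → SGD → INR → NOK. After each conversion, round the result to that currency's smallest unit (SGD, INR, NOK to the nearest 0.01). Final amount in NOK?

NOK 61,606.18

SEK 70,000.00 ÷ 7.8457 = SGD 8,922.08
SGD 8,922.08 × 61.651 = INR 550,055.15
INR 550,055.15 × 0.11200 = NOK 61,606.18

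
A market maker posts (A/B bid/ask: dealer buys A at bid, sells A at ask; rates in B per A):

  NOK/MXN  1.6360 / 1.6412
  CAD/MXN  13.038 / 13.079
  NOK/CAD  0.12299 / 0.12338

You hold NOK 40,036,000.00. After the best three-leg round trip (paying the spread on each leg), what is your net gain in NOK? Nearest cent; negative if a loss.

Net profit: NOK 553,590.91

Best loop NOK → MXN → CAD → NOK:
NOK 40,036,000.00 × 1.6360 (sell NOK at bid) = MXN 65,498,896.00
MXN 65,498,896.00 ÷ 13.079 (buy CAD at ask) = CAD 5,007,943.73
CAD 5,007,943.73 ÷ 0.12338 (buy NOK at ask) = NOK 40,589,590.91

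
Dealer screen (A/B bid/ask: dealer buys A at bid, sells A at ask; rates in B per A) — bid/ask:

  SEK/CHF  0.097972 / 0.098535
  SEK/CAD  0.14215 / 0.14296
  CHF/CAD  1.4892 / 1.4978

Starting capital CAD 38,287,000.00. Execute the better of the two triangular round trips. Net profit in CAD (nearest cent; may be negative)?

Best loop CAD → SEK → CHF → CAD:
CAD 38,287,000.00 ÷ 0.14296 (buy SEK at ask) = SEK 267,816,172.36
SEK 267,816,172.36 × 0.097972 (sell SEK at bid) = CHF 26,238,486.04
CHF 26,238,486.04 × 1.4892 (sell CHF at bid) = CAD 39,074,353.41

Net profit: CAD 787,353.41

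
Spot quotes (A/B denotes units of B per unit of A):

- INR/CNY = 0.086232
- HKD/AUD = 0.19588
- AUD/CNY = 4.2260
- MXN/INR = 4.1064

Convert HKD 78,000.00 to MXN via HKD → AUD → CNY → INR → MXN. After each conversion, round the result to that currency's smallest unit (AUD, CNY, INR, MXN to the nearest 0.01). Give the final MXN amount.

HKD 78,000.00 × 0.19588 = AUD 15,278.64
AUD 15,278.64 × 4.2260 = CNY 64,567.53
CNY 64,567.53 ÷ 0.086232 = INR 748,765.31
INR 748,765.31 ÷ 4.1064 = MXN 182,341.06

MXN 182,341.06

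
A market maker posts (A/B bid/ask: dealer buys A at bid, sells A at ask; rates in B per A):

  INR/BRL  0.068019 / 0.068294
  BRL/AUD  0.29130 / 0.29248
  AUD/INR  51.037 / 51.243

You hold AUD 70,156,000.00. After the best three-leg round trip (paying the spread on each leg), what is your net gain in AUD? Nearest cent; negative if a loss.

Best loop AUD → INR → BRL → AUD:
AUD 70,156,000.00 × 51.037 (sell AUD at bid) = INR 3,580,551,772.00
INR 3,580,551,772.00 × 0.068019 (sell INR at bid) = BRL 243,545,550.98
BRL 243,545,550.98 × 0.29130 (sell BRL at bid) = AUD 70,944,819.00

Net profit: AUD 788,819.00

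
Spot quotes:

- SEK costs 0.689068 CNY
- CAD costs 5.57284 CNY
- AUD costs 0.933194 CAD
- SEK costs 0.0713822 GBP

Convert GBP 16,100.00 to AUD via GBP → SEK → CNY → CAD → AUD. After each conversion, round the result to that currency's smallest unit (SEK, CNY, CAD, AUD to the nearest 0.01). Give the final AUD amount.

AUD 29,884.74

GBP 16,100.00 ÷ 0.0713822 = SEK 225,546.42
SEK 225,546.42 × 0.689068 = CNY 155,416.82
CNY 155,416.82 ÷ 5.57284 = CAD 27,888.26
CAD 27,888.26 ÷ 0.933194 = AUD 29,884.74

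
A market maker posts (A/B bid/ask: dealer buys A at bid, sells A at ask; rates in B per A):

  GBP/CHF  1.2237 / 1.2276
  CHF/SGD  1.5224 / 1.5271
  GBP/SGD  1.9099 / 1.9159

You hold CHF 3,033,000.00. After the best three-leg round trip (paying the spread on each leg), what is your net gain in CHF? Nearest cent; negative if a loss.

Net profit: CHF 57,001.44

Best loop CHF → GBP → SGD → CHF:
CHF 3,033,000.00 ÷ 1.2276 (buy GBP at ask) = GBP 2,470,674.49
GBP 2,470,674.49 × 1.9099 (sell GBP at bid) = SGD 4,718,741.20
SGD 4,718,741.20 ÷ 1.5271 (buy CHF at ask) = CHF 3,090,001.44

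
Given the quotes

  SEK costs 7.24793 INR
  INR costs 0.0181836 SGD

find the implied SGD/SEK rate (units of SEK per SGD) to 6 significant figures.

1 SGD ÷ 0.0181836 = 54.9946 INR
54.9946 INR ÷ 7.24793 = 7.58763 SEK

SGD/SEK = 7.58763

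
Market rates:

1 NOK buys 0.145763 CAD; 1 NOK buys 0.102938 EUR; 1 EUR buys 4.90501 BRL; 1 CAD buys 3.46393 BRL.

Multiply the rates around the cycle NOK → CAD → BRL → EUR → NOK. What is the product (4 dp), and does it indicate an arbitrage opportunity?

Around NOK → CAD → BRL → EUR → NOK: 1 × 0.145763 × 3.46393 ÷ 4.90501 ÷ 0.102938 = 1.000002
Product ≈ 1 (deviation 0.000%, within rounding noise).

1.0000 (no arbitrage)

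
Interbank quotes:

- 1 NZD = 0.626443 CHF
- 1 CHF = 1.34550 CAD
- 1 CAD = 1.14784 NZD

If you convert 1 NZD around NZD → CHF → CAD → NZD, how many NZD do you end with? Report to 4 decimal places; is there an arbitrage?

Around NZD → CHF → CAD → NZD: 1 × 0.626443 × 1.34550 × 1.14784 = 0.967490
Product < 1; profitable direction is NZD → CAD → CHF → NZD.

0.9675 (arbitrage exists)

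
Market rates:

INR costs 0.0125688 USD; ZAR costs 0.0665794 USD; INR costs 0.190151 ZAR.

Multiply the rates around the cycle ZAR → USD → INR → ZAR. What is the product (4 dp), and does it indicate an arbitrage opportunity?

1.0073 (arbitrage exists)

Around ZAR → USD → INR → ZAR: 1 × 0.0665794 ÷ 0.0125688 × 0.190151 = 1.007267
Product > 1; profitable direction is ZAR → USD → INR → ZAR.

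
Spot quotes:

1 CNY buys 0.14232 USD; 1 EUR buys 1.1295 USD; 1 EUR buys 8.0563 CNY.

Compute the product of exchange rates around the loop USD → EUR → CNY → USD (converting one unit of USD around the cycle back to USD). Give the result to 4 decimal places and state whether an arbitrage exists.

Around USD → EUR → CNY → USD: 1 ÷ 1.1295 × 8.0563 × 0.14232 = 1.015115
Product > 1; profitable direction is USD → EUR → CNY → USD.

1.0151 (arbitrage exists)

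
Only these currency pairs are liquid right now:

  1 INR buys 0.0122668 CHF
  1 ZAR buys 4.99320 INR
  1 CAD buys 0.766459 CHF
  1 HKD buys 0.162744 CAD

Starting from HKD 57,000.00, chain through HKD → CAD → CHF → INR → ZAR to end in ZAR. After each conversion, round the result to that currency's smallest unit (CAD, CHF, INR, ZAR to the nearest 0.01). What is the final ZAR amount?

HKD 57,000.00 × 0.162744 = CAD 9,276.41
CAD 9,276.41 × 0.766459 = CHF 7,109.99
CHF 7,109.99 ÷ 0.0122668 = INR 579,612.45
INR 579,612.45 ÷ 4.99320 = ZAR 116,080.36

ZAR 116,080.36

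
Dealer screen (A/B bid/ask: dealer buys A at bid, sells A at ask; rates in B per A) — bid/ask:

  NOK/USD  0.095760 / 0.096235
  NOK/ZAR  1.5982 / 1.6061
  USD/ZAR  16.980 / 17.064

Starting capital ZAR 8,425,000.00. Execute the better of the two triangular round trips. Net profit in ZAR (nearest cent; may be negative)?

Net profit: ZAR 104,413.14

Best loop ZAR → NOK → USD → ZAR:
ZAR 8,425,000.00 ÷ 1.6061 (buy NOK at ask) = NOK 5,245,626.05
NOK 5,245,626.05 × 0.095760 (sell NOK at bid) = USD 502,321.15
USD 502,321.15 × 16.980 (sell USD at bid) = ZAR 8,529,413.14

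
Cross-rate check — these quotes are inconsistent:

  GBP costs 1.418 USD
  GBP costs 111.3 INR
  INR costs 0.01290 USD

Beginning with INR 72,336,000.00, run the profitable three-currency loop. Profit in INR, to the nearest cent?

Profit: INR 906,495.57

Profitable loop is INR → USD → GBP → INR:
INR 72,336,000.00 × 0.01290 = USD 933,134.40
USD 933,134.40 ÷ 1.418 = GBP 658,063.75
GBP 658,063.75 × 111.3 = INR 73,242,495.57
Profit = INR 73,242,495.57 − INR 72,336,000.00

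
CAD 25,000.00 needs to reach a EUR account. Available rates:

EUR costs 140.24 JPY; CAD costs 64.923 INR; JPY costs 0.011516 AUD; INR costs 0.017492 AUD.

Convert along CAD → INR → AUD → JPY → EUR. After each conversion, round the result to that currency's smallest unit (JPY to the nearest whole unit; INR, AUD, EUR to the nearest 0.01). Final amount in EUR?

CAD 25,000.00 × 64.923 = INR 1,623,075.00
INR 1,623,075.00 × 0.017492 = AUD 28,390.83
AUD 28,390.83 ÷ 0.011516 = JPY 2,465,338
JPY 2,465,338 ÷ 140.24 = EUR 17,579.42

EUR 17,579.42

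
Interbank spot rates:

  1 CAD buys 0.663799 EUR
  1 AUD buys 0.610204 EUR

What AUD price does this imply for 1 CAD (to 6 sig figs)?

CAD/AUD = 1.08783

1 CAD × 0.663799 = 0.663799 EUR
0.663799 EUR ÷ 0.610204 = 1.08783 AUD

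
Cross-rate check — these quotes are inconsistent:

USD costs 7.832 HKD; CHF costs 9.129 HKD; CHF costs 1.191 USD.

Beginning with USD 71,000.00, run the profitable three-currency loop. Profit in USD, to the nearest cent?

Profit: USD 1,547.02

Profitable loop is USD → HKD → CHF → USD:
USD 71,000.00 × 7.832 = HKD 556,072.00
HKD 556,072.00 ÷ 9.129 = CHF 60,912.70
CHF 60,912.70 × 1.191 = USD 72,547.02
Profit = USD 72,547.02 − USD 71,000.00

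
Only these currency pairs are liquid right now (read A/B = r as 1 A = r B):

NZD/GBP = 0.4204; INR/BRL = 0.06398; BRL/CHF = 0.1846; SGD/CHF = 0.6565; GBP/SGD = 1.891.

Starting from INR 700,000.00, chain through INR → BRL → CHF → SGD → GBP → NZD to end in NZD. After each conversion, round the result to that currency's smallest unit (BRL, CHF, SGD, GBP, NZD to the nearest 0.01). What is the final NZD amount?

INR 700,000.00 × 0.06398 = BRL 44,786.00
BRL 44,786.00 × 0.1846 = CHF 8,267.50
CHF 8,267.50 ÷ 0.6565 = SGD 12,593.30
SGD 12,593.30 ÷ 1.891 = GBP 6,659.60
GBP 6,659.60 ÷ 0.4204 = NZD 15,841.10

NZD 15,841.10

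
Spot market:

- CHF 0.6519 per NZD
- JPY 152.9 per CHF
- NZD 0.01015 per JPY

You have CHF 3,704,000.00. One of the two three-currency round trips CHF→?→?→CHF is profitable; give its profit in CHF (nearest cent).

Profitable loop is CHF → JPY → NZD → CHF:
CHF 3,704,000.00 × 152.9 = JPY 566,341,600
JPY 566,341,600 × 0.01015 = NZD 5,748,367.24
NZD 5,748,367.24 × 0.6519 = CHF 3,747,360.60
Profit = CHF 3,747,360.60 − CHF 3,704,000.00

Profit: CHF 43,360.60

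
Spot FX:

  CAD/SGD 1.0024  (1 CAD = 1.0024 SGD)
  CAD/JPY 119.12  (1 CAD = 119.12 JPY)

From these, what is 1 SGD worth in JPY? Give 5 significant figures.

SGD/JPY = 118.83

1 SGD ÷ 1.0024 = 0.997606 CAD
0.997606 CAD × 119.12 = 118.835 JPY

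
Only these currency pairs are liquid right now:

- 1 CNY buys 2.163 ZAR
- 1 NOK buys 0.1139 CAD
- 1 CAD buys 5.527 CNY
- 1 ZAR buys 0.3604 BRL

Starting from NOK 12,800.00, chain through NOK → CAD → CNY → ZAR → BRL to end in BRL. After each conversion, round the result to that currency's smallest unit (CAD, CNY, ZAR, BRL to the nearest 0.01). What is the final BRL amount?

NOK 12,800.00 × 0.1139 = CAD 1,457.92
CAD 1,457.92 × 5.527 = CNY 8,057.92
CNY 8,057.92 × 2.163 = ZAR 17,429.28
ZAR 17,429.28 × 0.3604 = BRL 6,281.51

BRL 6,281.51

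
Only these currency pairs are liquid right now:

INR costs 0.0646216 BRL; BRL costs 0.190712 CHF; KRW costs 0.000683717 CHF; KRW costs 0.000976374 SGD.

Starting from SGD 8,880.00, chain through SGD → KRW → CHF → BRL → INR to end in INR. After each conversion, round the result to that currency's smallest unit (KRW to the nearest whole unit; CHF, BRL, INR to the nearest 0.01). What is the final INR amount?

SGD 8,880.00 ÷ 0.000976374 = KRW 9,094,876
KRW 9,094,876 × 0.000683717 = CHF 6,218.32
CHF 6,218.32 ÷ 0.190712 = BRL 32,605.81
BRL 32,605.81 ÷ 0.0646216 = INR 504,565.19

INR 504,565.19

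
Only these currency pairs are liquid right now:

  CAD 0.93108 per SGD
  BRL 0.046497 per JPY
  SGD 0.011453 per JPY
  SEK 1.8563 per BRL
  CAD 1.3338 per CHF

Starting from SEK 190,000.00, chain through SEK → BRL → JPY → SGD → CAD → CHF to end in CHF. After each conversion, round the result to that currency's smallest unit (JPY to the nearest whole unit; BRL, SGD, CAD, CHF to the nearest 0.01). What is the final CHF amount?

CHF 17,599.33

SEK 190,000.00 ÷ 1.8563 = BRL 102,354.15
BRL 102,354.15 ÷ 0.046497 = JPY 2,201,307
JPY 2,201,307 × 0.011453 = SGD 25,211.57
SGD 25,211.57 × 0.93108 = CAD 23,473.99
CAD 23,473.99 ÷ 1.3338 = CHF 17,599.33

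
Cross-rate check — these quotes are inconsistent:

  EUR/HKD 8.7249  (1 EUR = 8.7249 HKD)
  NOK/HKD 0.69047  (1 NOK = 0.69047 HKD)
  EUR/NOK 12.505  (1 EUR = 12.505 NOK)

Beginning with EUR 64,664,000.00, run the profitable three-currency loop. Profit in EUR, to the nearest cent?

Profit: EUR 678,314.55

Profitable loop is EUR → HKD → NOK → EUR:
EUR 64,664,000.00 × 8.7249 = HKD 564,186,933.60
HKD 564,186,933.60 ÷ 0.69047 = NOK 817,105,643.40
NOK 817,105,643.40 ÷ 12.505 = EUR 65,342,314.55
Profit = EUR 65,342,314.55 − EUR 64,664,000.00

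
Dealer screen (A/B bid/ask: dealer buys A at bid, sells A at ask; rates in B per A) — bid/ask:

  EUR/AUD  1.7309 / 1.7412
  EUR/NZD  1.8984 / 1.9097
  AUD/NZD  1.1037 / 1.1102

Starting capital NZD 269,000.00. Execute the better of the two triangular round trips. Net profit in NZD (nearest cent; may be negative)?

Best loop NZD → EUR → AUD → NZD:
NZD 269,000.00 ÷ 1.9097 (buy EUR at ask) = EUR 140,859.82
EUR 140,859.82 × 1.7309 (sell EUR at bid) = AUD 243,814.26
AUD 243,814.26 × 1.1037 (sell AUD at bid) = NZD 269,097.80

Net profit: NZD 97.80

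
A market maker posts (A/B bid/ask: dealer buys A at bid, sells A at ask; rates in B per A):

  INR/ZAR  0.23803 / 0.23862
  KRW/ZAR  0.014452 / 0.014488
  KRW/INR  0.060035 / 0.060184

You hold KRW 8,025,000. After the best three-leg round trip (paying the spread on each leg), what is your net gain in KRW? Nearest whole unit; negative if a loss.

Best loop KRW → ZAR → INR → KRW:
KRW 8,025,000 × 0.014452 (sell KRW at bid) = ZAR 115,977.30
ZAR 115,977.30 ÷ 0.23862 (buy INR at ask) = INR 486,033.44
INR 486,033.44 ÷ 0.060184 (buy KRW at ask) = KRW 8,075,792

Net profit: KRW 50,792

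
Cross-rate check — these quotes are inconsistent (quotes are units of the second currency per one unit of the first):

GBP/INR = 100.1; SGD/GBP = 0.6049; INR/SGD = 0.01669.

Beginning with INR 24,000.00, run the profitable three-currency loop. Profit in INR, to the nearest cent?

Profit: INR 254.10

Profitable loop is INR → SGD → GBP → INR:
INR 24,000.00 × 0.01669 = SGD 400.56
SGD 400.56 × 0.6049 = GBP 242.30
GBP 242.30 × 100.1 = INR 24,254.10
Profit = INR 24,254.10 − INR 24,000.00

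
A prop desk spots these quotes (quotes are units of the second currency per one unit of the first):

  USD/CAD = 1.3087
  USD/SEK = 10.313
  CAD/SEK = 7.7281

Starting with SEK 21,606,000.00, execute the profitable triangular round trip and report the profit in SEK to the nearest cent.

Profit: SEK 425,626.17

Profitable loop is SEK → CAD → USD → SEK:
SEK 21,606,000.00 ÷ 7.7281 = CAD 2,795,771.28
CAD 2,795,771.28 ÷ 1.3087 = USD 2,136,296.54
USD 2,136,296.54 × 10.313 = SEK 22,031,626.17
Profit = SEK 22,031,626.17 − SEK 21,606,000.00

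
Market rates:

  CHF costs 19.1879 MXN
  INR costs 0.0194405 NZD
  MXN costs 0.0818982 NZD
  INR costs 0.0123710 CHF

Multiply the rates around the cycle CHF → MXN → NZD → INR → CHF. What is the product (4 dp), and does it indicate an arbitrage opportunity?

1.0000 (no arbitrage)

Around CHF → MXN → NZD → INR → CHF: 1 × 19.1879 × 0.0818982 ÷ 0.0194405 × 0.0123710 = 0.999998
Product ≈ 1 (deviation 0.000%, within rounding noise).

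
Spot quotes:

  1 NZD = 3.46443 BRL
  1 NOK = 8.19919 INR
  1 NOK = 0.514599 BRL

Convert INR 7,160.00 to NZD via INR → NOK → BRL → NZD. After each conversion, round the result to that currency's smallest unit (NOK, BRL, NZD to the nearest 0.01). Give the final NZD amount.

NZD 129.71

INR 7,160.00 ÷ 8.19919 = NOK 873.26
NOK 873.26 × 0.514599 = BRL 449.38
BRL 449.38 ÷ 3.46443 = NZD 129.71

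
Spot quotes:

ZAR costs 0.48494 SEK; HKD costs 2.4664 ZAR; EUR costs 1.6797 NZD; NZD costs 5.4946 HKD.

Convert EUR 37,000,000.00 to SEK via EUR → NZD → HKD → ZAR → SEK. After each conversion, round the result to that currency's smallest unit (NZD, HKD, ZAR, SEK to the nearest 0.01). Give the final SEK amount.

EUR 37,000,000.00 × 1.6797 = NZD 62,148,900.00
NZD 62,148,900.00 × 5.4946 = HKD 341,483,345.94
HKD 341,483,345.94 × 2.4664 = ZAR 842,234,524.43
ZAR 842,234,524.43 × 0.48494 = SEK 408,433,210.28

SEK 408,433,210.28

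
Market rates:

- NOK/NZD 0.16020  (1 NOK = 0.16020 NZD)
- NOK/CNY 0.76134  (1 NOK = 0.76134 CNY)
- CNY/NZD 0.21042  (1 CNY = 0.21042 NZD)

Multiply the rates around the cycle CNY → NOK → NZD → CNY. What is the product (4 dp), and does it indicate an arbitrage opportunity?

1.0000 (no arbitrage)

Around CNY → NOK → NZD → CNY: 1 ÷ 0.76134 × 0.16020 ÷ 0.21042 = 0.999993
Product ≈ 1 (deviation 0.001%, within rounding noise).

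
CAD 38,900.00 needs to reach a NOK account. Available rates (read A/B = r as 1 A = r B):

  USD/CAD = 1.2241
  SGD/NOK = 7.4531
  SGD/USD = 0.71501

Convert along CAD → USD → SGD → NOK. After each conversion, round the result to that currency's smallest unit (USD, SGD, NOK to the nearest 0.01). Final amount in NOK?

NOK 331,251.24

CAD 38,900.00 ÷ 1.2241 = USD 31,778.45
USD 31,778.45 ÷ 0.71501 = SGD 44,444.76
SGD 44,444.76 × 7.4531 = NOK 331,251.24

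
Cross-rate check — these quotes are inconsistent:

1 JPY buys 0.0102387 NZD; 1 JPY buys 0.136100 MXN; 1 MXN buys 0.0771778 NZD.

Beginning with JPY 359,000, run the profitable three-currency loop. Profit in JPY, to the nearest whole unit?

Profitable loop is JPY → MXN → NZD → JPY:
JPY 359,000 × 0.136100 = MXN 48,859.90
MXN 48,859.90 × 0.0771778 = NZD 3,770.90
NZD 3,770.90 ÷ 0.0102387 = JPY 368,299
Profit = JPY 368,299 − JPY 359,000

Profit: JPY 9,299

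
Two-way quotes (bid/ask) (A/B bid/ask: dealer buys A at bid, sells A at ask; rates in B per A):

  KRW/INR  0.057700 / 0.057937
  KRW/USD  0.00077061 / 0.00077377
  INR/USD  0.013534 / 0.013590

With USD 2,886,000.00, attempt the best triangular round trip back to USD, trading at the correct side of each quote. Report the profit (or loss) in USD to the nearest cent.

Best loop USD → KRW → INR → USD:
USD 2,886,000.00 ÷ 0.00077377 (buy KRW at ask) = KRW 3,729,790,506
KRW 3,729,790,506 × 0.057700 (sell KRW at bid) = INR 215,208,912.21
INR 215,208,912.21 × 0.013534 (sell INR at bid) = USD 2,912,637.42

Net profit: USD 26,637.42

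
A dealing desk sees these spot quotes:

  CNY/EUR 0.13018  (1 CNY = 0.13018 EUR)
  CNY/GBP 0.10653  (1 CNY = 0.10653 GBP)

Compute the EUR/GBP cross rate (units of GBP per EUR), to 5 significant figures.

1 EUR ÷ 0.13018 = 7.68167 CNY
7.68167 CNY × 0.10653 = 0.818328 GBP

EUR/GBP = 0.81833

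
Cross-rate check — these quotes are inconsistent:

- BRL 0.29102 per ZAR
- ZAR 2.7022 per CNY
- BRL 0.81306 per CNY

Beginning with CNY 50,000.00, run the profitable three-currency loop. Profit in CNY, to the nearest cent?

Profit: CNY 1,695.44

Profitable loop is CNY → BRL → ZAR → CNY:
CNY 50,000.00 × 0.81306 = BRL 40,653.00
BRL 40,653.00 ÷ 0.29102 = ZAR 139,691.43
ZAR 139,691.43 ÷ 2.7022 = CNY 51,695.44
Profit = CNY 51,695.44 − CNY 50,000.00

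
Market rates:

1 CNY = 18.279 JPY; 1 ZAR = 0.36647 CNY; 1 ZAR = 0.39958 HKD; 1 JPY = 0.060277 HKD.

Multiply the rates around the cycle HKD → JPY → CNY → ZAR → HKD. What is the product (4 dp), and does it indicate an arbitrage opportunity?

0.9896 (arbitrage exists)

Around HKD → JPY → CNY → ZAR → HKD: 1 ÷ 0.060277 ÷ 18.279 ÷ 0.36647 × 0.39958 = 0.989604
Product < 1; profitable direction is HKD → ZAR → CNY → JPY → HKD.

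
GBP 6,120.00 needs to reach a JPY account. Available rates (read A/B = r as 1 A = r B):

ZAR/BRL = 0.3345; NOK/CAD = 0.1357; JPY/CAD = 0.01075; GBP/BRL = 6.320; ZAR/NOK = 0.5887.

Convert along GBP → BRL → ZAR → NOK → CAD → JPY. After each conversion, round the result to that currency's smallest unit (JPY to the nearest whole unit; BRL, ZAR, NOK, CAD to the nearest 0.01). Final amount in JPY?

JPY 859,287

GBP 6,120.00 × 6.320 = BRL 38,678.40
BRL 38,678.40 ÷ 0.3345 = ZAR 115,630.49
ZAR 115,630.49 × 0.5887 = NOK 68,071.67
NOK 68,071.67 × 0.1357 = CAD 9,237.33
CAD 9,237.33 ÷ 0.01075 = JPY 859,287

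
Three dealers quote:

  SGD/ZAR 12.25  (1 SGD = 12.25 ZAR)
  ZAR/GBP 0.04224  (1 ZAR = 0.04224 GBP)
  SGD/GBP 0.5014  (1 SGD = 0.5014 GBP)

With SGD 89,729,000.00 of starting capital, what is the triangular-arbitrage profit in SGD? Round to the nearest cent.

Profitable loop is SGD → ZAR → GBP → SGD:
SGD 89,729,000.00 × 12.25 = ZAR 1,099,180,250.00
ZAR 1,099,180,250.00 × 0.04224 = GBP 46,429,373.76
GBP 46,429,373.76 ÷ 0.5014 = SGD 92,599,469.01
Profit = SGD 92,599,469.01 − SGD 89,729,000.00

Profit: SGD 2,870,469.01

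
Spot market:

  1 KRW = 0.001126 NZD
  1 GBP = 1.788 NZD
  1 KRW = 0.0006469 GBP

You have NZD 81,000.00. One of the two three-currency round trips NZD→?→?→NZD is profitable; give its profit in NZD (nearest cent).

Profit: NZD 2,205.36

Profitable loop is NZD → KRW → GBP → NZD:
NZD 81,000.00 ÷ 0.001126 = KRW 71,936,057
KRW 71,936,057 × 0.0006469 = GBP 46,535.44
GBP 46,535.44 × 1.788 = NZD 83,205.36
Profit = NZD 83,205.36 − NZD 81,000.00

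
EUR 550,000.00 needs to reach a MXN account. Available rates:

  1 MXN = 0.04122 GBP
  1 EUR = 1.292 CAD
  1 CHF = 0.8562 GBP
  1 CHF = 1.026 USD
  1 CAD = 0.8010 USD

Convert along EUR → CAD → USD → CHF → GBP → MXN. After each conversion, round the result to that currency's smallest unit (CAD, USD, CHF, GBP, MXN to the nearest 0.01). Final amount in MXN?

MXN 11,523,319.26

EUR 550,000.00 × 1.292 = CAD 710,600.00
CAD 710,600.00 × 0.8010 = USD 569,190.60
USD 569,190.60 ÷ 1.026 = CHF 554,766.67
CHF 554,766.67 × 0.8562 = GBP 474,991.22
GBP 474,991.22 ÷ 0.04122 = MXN 11,523,319.26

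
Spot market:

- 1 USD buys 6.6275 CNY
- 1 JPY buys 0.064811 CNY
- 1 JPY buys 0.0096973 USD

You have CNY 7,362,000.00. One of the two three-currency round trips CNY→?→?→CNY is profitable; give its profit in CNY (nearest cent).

Profit: CNY 62,102.65

Profitable loop is CNY → USD → JPY → CNY:
CNY 7,362,000.00 ÷ 6.6275 = USD 1,110,826.10
USD 1,110,826.10 ÷ 0.0096973 = JPY 114,550,040
JPY 114,550,040 × 0.064811 = CNY 7,424,102.65
Profit = CNY 7,424,102.65 − CNY 7,362,000.00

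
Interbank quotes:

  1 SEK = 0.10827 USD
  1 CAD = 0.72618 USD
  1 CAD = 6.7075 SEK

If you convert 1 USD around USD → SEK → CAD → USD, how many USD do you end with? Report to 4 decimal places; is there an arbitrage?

Around USD → SEK → CAD → USD: 1 ÷ 0.10827 ÷ 6.7075 × 0.72618 = 0.999944
Product ≈ 1 (deviation 0.006%, within rounding noise).

0.9999 (no arbitrage)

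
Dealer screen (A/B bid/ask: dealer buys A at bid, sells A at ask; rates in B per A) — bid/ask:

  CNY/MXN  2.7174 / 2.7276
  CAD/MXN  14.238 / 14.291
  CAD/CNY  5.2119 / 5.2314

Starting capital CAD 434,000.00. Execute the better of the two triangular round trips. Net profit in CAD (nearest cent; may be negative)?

Best loop CAD → MXN → CNY → CAD:
CAD 434,000.00 × 14.238 (sell CAD at bid) = MXN 6,179,292.00
MXN 6,179,292.00 ÷ 2.7276 (buy CNY at ask) = CNY 2,265,468.54
CNY 2,265,468.54 ÷ 5.2314 (buy CAD at ask) = CAD 433,052.06

Net result: CAD -947.94 (no profitable arbitrage after spreads)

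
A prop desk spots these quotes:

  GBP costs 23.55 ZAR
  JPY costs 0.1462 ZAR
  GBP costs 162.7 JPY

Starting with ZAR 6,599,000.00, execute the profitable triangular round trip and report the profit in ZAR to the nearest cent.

Profit: ZAR 66,337.46

Profitable loop is ZAR → GBP → JPY → ZAR:
ZAR 6,599,000.00 ÷ 23.55 = GBP 280,212.31
GBP 280,212.31 × 162.7 = JPY 45,590,544
JPY 45,590,544 × 0.1462 = ZAR 6,665,337.46
Profit = ZAR 6,665,337.46 − ZAR 6,599,000.00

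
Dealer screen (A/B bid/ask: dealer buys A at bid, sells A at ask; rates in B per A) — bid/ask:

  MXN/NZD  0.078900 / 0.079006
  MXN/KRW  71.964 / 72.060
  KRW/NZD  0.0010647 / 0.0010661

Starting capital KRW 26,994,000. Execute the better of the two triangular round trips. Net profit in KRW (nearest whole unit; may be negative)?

Best loop KRW → MXN → NZD → KRW:
KRW 26,994,000 ÷ 72.060 (buy MXN at ask) = MXN 374,604.50
MXN 374,604.50 × 0.078900 (sell MXN at bid) = NZD 29,556.29
NZD 29,556.29 ÷ 0.0010661 (buy KRW at ask) = KRW 27,723,755

Net profit: KRW 729,755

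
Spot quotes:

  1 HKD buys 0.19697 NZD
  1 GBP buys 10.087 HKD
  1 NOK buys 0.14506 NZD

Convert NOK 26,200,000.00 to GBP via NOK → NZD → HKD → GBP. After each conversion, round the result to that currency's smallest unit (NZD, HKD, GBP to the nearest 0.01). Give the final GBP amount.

NOK 26,200,000.00 × 0.14506 = NZD 3,800,572.00
NZD 3,800,572.00 ÷ 0.19697 = HKD 19,295,182.01
HKD 19,295,182.01 ÷ 10.087 = GBP 1,912,876.18

GBP 1,912,876.18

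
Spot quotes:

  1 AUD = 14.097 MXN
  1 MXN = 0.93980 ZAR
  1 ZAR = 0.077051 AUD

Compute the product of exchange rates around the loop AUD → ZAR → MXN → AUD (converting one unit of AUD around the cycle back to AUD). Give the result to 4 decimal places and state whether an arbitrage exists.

0.9796 (arbitrage exists)

Around AUD → ZAR → MXN → AUD: 1 ÷ 0.077051 ÷ 0.93980 ÷ 14.097 = 0.979624
Product < 1; profitable direction is AUD → MXN → ZAR → AUD.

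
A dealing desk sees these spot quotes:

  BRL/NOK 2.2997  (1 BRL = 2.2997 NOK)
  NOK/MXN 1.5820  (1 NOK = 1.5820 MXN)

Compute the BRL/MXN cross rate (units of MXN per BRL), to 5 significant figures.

BRL/MXN = 3.6381

1 BRL × 2.2997 = 2.2997 NOK
2.2997 NOK × 1.5820 = 3.63813 MXN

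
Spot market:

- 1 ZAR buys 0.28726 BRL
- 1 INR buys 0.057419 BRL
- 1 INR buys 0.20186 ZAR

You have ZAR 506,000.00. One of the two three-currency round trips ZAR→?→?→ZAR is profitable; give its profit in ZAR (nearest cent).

Profit: ZAR 4,999.31

Profitable loop is ZAR → BRL → INR → ZAR:
ZAR 506,000.00 × 0.28726 = BRL 145,353.56
BRL 145,353.56 ÷ 0.057419 = INR 2,531,454.05
INR 2,531,454.05 × 0.20186 = ZAR 510,999.31
Profit = ZAR 510,999.31 − ZAR 506,000.00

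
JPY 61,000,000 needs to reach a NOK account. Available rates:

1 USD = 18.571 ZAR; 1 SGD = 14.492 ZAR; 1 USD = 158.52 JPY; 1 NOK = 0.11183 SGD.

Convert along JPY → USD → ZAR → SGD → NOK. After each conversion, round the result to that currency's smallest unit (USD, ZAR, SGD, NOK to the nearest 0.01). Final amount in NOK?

NOK 4,409,551.46

JPY 61,000,000 ÷ 158.52 = USD 384,809.49
USD 384,809.49 × 18.571 = ZAR 7,146,297.04
ZAR 7,146,297.04 ÷ 14.492 = SGD 493,120.14
SGD 493,120.14 ÷ 0.11183 = NOK 4,409,551.46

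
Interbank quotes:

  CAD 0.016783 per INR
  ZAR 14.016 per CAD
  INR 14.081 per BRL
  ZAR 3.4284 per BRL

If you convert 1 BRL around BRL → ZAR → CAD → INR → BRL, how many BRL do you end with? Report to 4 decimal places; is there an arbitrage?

Around BRL → ZAR → CAD → INR → BRL: 1 × 3.4284 ÷ 14.016 ÷ 0.016783 ÷ 14.081 = 1.035057
Product > 1; profitable direction is BRL → ZAR → CAD → INR → BRL.

1.0351 (arbitrage exists)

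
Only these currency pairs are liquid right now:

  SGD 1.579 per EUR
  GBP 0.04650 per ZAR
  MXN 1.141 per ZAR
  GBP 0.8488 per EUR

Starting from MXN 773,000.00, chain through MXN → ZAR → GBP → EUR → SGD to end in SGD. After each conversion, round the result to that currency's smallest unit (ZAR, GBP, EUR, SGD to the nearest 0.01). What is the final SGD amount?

SGD 58,603.50

MXN 773,000.00 ÷ 1.141 = ZAR 677,475.90
ZAR 677,475.90 × 0.04650 = GBP 31,502.63
GBP 31,502.63 ÷ 0.8488 = EUR 37,114.31
EUR 37,114.31 × 1.579 = SGD 58,603.50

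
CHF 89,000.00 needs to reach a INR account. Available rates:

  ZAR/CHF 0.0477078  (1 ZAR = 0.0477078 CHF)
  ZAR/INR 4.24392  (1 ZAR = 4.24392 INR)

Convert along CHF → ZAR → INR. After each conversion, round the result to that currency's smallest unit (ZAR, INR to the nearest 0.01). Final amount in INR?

INR 7,917,130.54

CHF 89,000.00 ÷ 0.0477078 = ZAR 1,865,523.04
ZAR 1,865,523.04 × 4.24392 = INR 7,917,130.54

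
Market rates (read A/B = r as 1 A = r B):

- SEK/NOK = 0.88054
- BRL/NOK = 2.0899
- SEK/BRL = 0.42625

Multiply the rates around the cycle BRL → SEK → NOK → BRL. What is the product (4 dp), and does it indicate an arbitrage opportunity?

Around BRL → SEK → NOK → BRL: 1 ÷ 0.42625 × 0.88054 ÷ 2.0899 = 0.988460
Product < 1; profitable direction is BRL → NOK → SEK → BRL.

0.9885 (arbitrage exists)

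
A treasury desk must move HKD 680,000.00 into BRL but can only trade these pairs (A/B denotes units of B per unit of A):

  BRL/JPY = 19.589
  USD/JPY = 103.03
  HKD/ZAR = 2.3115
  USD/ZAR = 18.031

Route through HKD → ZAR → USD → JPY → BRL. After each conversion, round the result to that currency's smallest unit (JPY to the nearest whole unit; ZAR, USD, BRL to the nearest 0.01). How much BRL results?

BRL 458,494.82

HKD 680,000.00 × 2.3115 = ZAR 1,571,820.00
ZAR 1,571,820.00 ÷ 18.031 = USD 87,173.20
USD 87,173.20 × 103.03 = JPY 8,981,455
JPY 8,981,455 ÷ 19.589 = BRL 458,494.82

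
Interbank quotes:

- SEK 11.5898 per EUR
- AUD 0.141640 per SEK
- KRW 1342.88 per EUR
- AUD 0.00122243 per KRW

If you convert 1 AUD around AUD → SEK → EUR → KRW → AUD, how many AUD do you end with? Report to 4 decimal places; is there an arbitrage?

Around AUD → SEK → EUR → KRW → AUD: 1 ÷ 0.141640 ÷ 11.5898 × 1342.88 × 0.00122243 = 0.999998
Product ≈ 1 (deviation 0.000%, within rounding noise).

1.0000 (no arbitrage)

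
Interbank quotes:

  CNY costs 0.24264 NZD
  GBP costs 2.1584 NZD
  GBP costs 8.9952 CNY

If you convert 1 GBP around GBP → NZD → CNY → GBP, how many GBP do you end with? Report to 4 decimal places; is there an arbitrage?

Around GBP → NZD → CNY → GBP: 1 × 2.1584 ÷ 0.24264 ÷ 8.9952 = 0.988914
Product < 1; profitable direction is GBP → CNY → NZD → GBP.

0.9889 (arbitrage exists)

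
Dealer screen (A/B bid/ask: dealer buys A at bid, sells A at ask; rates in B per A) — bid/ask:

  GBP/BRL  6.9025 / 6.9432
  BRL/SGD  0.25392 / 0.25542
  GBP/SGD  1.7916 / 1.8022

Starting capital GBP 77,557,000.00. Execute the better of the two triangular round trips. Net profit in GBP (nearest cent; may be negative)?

Best loop GBP → SGD → BRL → GBP:
GBP 77,557,000.00 × 1.7916 (sell GBP at bid) = SGD 138,951,121.20
SGD 138,951,121.20 ÷ 0.25542 (buy BRL at ask) = BRL 544,010,340.62
BRL 544,010,340.62 ÷ 6.9432 (buy GBP at ask) = GBP 78,351,529.64

Net profit: GBP 794,529.64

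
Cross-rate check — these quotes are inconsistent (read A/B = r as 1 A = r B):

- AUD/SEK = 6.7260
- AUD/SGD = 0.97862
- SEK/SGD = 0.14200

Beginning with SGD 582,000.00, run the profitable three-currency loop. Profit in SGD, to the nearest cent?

Profit: SGD 14,337.15

Profitable loop is SGD → SEK → AUD → SGD:
SGD 582,000.00 ÷ 0.14200 = SEK 4,098,591.55
SEK 4,098,591.55 ÷ 6.7260 = AUD 609,365.38
AUD 609,365.38 × 0.97862 = SGD 596,337.15
Profit = SGD 596,337.15 − SGD 582,000.00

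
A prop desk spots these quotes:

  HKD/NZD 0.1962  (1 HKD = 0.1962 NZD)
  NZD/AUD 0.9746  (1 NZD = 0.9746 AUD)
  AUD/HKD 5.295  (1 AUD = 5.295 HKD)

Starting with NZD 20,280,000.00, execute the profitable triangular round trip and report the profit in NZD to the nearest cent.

Profit: NZD 253,327.08

Profitable loop is NZD → AUD → HKD → NZD:
NZD 20,280,000.00 × 0.9746 = AUD 19,764,888.00
AUD 19,764,888.00 × 5.295 = HKD 104,655,081.96
HKD 104,655,081.96 × 0.1962 = NZD 20,533,327.08
Profit = NZD 20,533,327.08 − NZD 20,280,000.00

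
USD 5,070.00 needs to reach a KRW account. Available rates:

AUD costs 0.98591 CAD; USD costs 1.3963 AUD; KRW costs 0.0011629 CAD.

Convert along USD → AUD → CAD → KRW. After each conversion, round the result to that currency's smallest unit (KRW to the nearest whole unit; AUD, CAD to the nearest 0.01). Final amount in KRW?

KRW 6,001,797

USD 5,070.00 × 1.3963 = AUD 7,079.24
AUD 7,079.24 × 0.98591 = CAD 6,979.49
CAD 6,979.49 ÷ 0.0011629 = KRW 6,001,797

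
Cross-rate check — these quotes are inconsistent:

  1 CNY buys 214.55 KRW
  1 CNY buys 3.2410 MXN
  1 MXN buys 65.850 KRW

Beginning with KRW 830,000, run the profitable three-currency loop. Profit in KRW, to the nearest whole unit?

Profitable loop is KRW → MXN → CNY → KRW:
KRW 830,000 ÷ 65.850 = MXN 12,604.40
MXN 12,604.40 ÷ 3.2410 = CNY 3,889.05
CNY 3,889.05 × 214.55 = KRW 834,395
Profit = KRW 834,395 − KRW 830,000

Profit: KRW 4,395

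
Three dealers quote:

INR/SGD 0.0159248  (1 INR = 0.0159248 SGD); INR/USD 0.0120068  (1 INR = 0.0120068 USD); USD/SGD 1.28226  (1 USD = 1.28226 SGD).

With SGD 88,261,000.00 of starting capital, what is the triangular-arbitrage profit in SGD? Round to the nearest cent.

Profit: SGD 3,032,416.31

Profitable loop is SGD → USD → INR → SGD:
SGD 88,261,000.00 ÷ 1.28226 = USD 68,832,374.09
USD 68,832,374.09 ÷ 0.0120068 = INR 5,732,782,597.32
INR 5,732,782,597.32 × 0.0159248 = SGD 91,293,416.31
Profit = SGD 91,293,416.31 − SGD 88,261,000.00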